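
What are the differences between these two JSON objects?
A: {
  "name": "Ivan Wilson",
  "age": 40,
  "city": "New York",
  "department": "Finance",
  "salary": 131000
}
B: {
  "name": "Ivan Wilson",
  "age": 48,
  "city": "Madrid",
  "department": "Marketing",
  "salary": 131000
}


Comparing each field (in key order):
  name: same
  age: DIFFERENT
  city: DIFFERENT
  department: DIFFERENT
  salary: same
Differences:
  age: 40 -> 48
  city: New York -> Madrid
  department: Finance -> Marketing

3 field(s) changed

3 changes: age, city, department


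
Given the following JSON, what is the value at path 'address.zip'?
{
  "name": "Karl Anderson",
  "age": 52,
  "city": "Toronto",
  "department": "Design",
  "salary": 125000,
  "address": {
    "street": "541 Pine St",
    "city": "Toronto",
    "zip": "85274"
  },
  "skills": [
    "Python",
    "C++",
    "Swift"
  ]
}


Query: address.zip
Path: address -> zip
Value: 85274

85274


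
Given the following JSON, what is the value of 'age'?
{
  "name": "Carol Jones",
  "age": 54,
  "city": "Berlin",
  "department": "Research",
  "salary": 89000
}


Looking up field 'age'
Value: 54

54


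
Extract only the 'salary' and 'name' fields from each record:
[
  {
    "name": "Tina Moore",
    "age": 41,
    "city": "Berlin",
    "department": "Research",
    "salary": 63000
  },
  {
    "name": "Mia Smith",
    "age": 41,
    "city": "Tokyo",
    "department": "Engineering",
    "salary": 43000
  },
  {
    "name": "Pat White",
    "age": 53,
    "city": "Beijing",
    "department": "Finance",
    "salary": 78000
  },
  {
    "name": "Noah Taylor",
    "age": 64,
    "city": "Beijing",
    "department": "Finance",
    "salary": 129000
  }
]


Original: 4 records with fields: name, age, city, department, salary
Keep: ['salary', 'name']
Drop: ['age', 'city', 'department']
Result: 4 records, 2 fields each

[
  {
    "salary": 63000,
    "name": "Tina Moore"
  },
  {
    "salary": 43000,
    "name": "Mia Smith"
  },
  {
    "salary": 78000,
    "name": "Pat White"
  },
  {
    "salary": 129000,
    "name": "Noah Taylor"
  }
]


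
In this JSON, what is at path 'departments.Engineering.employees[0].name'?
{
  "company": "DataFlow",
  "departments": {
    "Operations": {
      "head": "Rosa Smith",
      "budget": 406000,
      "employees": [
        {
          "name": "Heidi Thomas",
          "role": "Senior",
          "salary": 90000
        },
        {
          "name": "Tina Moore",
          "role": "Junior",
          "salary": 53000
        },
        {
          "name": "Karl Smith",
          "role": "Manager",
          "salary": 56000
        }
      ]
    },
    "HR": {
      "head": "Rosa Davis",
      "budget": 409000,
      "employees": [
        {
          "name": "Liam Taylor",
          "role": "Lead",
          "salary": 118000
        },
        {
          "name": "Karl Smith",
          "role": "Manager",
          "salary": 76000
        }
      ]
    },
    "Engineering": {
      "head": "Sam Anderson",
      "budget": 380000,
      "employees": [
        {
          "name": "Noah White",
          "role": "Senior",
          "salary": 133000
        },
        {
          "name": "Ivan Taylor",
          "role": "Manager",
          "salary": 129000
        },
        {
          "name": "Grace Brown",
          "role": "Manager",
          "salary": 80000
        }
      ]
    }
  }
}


Path: departments.Engineering.employees[0].name

Navigate:
  -> departments
  -> Engineering
  -> employees[0].name = 'Noah White'

Noah White


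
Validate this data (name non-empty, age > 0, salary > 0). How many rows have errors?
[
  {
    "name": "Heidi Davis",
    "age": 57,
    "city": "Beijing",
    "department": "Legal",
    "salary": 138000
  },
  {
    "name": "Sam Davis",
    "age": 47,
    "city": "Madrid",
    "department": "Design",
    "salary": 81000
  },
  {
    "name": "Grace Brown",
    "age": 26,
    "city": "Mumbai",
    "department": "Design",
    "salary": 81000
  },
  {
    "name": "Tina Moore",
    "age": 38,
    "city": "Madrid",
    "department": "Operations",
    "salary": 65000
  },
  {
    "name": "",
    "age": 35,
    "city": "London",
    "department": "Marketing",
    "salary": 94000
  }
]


Validating 5 records:
Rules: name non-empty, age > 0, salary > 0

  Row 1 (Heidi Davis): OK
  Row 2 (Sam Davis): OK
  Row 3 (Grace Brown): OK
  Row 4 (Tina Moore): OK
  Row 5 (???): empty name

Total errors: 1

1 errors


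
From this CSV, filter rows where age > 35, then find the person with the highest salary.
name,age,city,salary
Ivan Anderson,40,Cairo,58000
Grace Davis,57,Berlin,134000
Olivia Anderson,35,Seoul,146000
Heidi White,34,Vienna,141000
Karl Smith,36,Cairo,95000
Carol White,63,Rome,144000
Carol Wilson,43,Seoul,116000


Filter: age > 35
Sort by: salary (descending)

Filtered records (5):
  Carol White, age 63, salary $144000
  Grace Davis, age 57, salary $134000
  Carol Wilson, age 43, salary $116000
  Karl Smith, age 36, salary $95000
  Ivan Anderson, age 40, salary $58000

Highest salary: Carol White ($144000)

Carol White


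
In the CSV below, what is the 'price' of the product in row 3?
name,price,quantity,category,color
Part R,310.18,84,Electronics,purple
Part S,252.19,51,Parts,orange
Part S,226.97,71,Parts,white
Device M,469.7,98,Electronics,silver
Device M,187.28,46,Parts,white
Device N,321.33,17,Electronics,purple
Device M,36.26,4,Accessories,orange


Query: Row 3 ('Part S'), column 'price'
Value: 226.97

226.97


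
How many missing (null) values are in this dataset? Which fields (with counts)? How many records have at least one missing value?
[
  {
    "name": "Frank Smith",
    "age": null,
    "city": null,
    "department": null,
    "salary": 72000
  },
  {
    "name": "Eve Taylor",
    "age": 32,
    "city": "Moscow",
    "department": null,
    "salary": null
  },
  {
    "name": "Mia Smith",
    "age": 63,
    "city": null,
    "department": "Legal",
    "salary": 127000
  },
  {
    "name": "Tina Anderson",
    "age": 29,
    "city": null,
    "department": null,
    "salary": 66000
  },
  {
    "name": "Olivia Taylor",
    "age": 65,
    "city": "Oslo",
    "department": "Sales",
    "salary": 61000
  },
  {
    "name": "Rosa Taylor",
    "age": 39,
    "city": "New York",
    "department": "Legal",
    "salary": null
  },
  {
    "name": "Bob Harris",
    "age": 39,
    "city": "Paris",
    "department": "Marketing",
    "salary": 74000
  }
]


Checking for missing (null) values in 7 records:

  Frank Smith: age, city, department
  Eve Taylor: department, salary
  Mia Smith: city
  Tina Anderson: city, department
  Olivia Taylor: complete
  Rosa Taylor: salary
  Bob Harris: complete

Per field:
  name: 0 missing
  age: 1 missing
  city: 3 missing
  department: 3 missing
  salary: 2 missing

Total missing values: 9
Records with any missing: 5

9 missing values (age: 1, city: 3, department: 3, salary: 2); 5 incomplete records


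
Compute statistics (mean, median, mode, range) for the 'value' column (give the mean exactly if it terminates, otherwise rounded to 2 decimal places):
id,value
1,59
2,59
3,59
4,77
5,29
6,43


Data: [59, 59, 59, 77, 29, 43]
Count: 6
Sum: 326
Mean: 326/6 ≈ 54.33 (rounded to 2 decimal places)
Sorted: [29, 43, 59, 59, 59, 77]
Median: 59.0
Mode: 59 (3 times)
Range: 77 - 29 = 48
Min: 29, Max: 77

mean≈54.33, median=59.0, mode=59, range=48


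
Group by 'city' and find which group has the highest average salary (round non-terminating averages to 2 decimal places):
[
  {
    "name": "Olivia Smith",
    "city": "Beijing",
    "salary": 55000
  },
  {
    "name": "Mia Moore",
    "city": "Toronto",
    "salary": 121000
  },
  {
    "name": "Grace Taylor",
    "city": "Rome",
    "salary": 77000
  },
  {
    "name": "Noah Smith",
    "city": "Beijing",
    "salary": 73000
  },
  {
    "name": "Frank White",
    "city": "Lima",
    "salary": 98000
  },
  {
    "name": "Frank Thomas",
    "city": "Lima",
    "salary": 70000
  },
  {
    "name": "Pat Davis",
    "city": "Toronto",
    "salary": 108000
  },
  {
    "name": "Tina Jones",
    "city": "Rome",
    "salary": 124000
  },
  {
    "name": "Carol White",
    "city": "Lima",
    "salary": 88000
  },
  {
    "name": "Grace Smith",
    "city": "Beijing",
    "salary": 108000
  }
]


Group by: city

Groups:
  Beijing: 3 people, avg salary = 236000/3 ≈ $78666.67
  Lima: 3 people, avg salary = 256000/3 ≈ $85333.33
  Rome: 2 people, avg salary = 201000/2 = $100500
  Toronto: 2 people, avg salary = 229000/2 = $114500

Highest average salary: Toronto ($114500)

Toronto ($114500)


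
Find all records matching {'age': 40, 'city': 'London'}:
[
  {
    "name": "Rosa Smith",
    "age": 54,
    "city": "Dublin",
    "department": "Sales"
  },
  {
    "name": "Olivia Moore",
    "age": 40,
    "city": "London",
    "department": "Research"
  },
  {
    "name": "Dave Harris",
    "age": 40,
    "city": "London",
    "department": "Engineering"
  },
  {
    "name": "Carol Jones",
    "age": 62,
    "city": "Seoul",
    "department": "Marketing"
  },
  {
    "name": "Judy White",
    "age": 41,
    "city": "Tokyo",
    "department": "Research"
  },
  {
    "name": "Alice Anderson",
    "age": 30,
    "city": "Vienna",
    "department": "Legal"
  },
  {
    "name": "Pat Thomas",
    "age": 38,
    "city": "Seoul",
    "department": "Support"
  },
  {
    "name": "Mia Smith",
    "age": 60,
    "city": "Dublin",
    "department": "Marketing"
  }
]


Search criteria: {'age': 40, 'city': 'London'}

Checking 8 records:
  Rosa Smith: {age: 54, city: Dublin}
  Olivia Moore: {age: 40, city: London} <-- MATCH
  Dave Harris: {age: 40, city: London} <-- MATCH
  Carol Jones: {age: 62, city: Seoul}
  Judy White: {age: 41, city: Tokyo}
  Alice Anderson: {age: 30, city: Vienna}
  Pat Thomas: {age: 38, city: Seoul}
  Mia Smith: {age: 60, city: Dublin}

Matches: ["Olivia Moore", "Dave Harris"]

["Olivia Moore", "Dave Harris"]


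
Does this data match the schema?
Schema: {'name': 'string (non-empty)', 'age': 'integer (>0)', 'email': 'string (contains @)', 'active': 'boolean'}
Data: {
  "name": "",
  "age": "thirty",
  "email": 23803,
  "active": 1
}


Validating each field against schema:
  name: FAIL ("" is an empty string)
  age: FAIL ("thirty" is not an integer)
  email: FAIL (23803 is not a string)
  active: FAIL (1 is not a boolean)

Result: INVALID (4 errors: name, age, email, active)

INVALID (4 errors: name, age, email, active)


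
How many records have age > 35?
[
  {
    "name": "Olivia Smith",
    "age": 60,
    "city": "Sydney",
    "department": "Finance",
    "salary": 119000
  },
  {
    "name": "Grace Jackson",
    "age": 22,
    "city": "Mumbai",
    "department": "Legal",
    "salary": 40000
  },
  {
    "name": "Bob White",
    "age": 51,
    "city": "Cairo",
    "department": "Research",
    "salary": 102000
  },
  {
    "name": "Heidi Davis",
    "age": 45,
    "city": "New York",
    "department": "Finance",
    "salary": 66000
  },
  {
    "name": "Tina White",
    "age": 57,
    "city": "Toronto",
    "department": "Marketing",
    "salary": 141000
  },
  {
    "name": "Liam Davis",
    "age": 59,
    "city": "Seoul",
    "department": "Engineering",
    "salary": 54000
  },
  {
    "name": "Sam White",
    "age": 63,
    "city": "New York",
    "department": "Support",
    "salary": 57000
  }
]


Data: 7 records
Condition: age > 35

Checking each record:
  Olivia Smith: 60 MATCH
  Grace Jackson: 22
  Bob White: 51 MATCH
  Heidi Davis: 45 MATCH
  Tina White: 57 MATCH
  Liam Davis: 59 MATCH
  Sam White: 63 MATCH

Count: 6

6


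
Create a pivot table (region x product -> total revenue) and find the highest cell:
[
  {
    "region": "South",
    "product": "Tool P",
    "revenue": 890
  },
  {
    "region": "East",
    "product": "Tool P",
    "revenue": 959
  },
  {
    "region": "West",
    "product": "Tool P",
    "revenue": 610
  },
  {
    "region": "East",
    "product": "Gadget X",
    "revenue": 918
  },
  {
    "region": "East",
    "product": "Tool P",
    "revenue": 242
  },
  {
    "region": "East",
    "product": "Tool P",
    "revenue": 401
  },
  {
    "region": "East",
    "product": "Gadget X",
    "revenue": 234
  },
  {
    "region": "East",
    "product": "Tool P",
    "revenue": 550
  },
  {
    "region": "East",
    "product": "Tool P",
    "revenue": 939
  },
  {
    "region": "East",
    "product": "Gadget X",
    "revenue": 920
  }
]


Pivot: region (rows) x product (columns) -> total revenue

     Gadget X      Tool P      
East          2072          3091  
South            0           890  
West             0           610  

Highest: East / Tool P = $3091

East / Tool P = $3091


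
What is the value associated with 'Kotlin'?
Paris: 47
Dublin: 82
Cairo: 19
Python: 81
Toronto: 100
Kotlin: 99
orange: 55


Looking up key 'Kotlin'
Value: 99

99


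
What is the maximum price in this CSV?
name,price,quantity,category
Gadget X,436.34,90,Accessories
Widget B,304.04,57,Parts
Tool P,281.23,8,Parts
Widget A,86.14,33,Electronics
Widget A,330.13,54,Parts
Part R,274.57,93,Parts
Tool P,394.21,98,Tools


Computing maximum price:
Values: [436.34, 304.04, 281.23, 86.14, 330.13, 274.57, 394.21]
Max = 436.34

436.34


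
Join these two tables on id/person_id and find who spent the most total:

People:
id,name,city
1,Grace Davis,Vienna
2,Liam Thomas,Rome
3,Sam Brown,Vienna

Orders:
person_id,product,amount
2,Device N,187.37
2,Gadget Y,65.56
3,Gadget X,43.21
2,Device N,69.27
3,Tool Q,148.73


Join on: people.id = orders.person_id

Joined rows:
  Liam Thomas (Rome) bought Device N for $187.37
  Liam Thomas (Rome) bought Gadget Y for $65.56
  Sam Brown (Vienna) bought Gadget X for $43.21
  Liam Thomas (Rome) bought Device N for $69.27
  Sam Brown (Vienna) bought Tool Q for $148.73

Total per person:
  Liam Thomas: $322.20
  Sam Brown: $191.94

Top spender: Liam Thomas ($322.20)

Liam Thomas ($322.20)


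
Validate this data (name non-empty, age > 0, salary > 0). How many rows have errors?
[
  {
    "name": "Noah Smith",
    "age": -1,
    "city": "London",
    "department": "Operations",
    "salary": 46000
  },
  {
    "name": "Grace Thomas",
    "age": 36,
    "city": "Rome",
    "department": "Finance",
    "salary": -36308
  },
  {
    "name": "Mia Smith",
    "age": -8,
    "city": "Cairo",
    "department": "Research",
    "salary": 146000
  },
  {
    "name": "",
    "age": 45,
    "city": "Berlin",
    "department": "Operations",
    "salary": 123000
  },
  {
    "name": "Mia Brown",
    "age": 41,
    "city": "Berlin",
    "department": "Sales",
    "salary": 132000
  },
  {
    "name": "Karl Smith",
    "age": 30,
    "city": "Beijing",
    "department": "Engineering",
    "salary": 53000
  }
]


Validating 6 records:
Rules: name non-empty, age > 0, salary > 0

  Row 1 (Noah Smith): negative age: -1
  Row 2 (Grace Thomas): negative salary: -36308
  Row 3 (Mia Smith): negative age: -8
  Row 4 (???): empty name
  Row 5 (Mia Brown): OK
  Row 6 (Karl Smith): OK

Total errors: 4

4 errors


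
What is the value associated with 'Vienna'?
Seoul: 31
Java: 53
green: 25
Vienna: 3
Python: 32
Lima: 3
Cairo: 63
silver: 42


Looking up key 'Vienna'
Value: 3

3


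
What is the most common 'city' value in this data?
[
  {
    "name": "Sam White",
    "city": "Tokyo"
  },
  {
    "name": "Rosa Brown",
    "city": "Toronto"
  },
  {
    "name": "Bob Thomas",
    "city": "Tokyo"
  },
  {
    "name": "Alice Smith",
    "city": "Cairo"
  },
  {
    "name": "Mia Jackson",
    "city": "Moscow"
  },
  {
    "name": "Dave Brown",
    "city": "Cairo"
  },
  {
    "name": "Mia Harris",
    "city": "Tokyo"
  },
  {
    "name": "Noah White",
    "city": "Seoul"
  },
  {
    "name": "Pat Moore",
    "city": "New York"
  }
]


Counting 'city' values across 9 records:

  Tokyo: 3 ###
  Cairo: 2 ##
  Toronto: 1 #
  Moscow: 1 #
  Seoul: 1 #
  New York: 1 #

Most common: Tokyo (3 times)

Tokyo (3 times)


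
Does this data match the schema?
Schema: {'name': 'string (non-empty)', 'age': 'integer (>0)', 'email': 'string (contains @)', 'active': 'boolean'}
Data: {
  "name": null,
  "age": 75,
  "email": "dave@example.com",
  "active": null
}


Validating each field against schema:
  name: FAIL (null is not a string)
  age: OK (positive integer)
  email: OK (string with @)
  active: FAIL (null is not a boolean)

Result: INVALID (2 errors: name, active)

INVALID (2 errors: name, active)


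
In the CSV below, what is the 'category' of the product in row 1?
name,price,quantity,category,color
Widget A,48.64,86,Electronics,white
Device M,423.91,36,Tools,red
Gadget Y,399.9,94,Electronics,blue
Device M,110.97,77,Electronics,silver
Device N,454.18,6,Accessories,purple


Query: Row 1 ('Widget A'), column 'category'
Value: Electronics

Electronics


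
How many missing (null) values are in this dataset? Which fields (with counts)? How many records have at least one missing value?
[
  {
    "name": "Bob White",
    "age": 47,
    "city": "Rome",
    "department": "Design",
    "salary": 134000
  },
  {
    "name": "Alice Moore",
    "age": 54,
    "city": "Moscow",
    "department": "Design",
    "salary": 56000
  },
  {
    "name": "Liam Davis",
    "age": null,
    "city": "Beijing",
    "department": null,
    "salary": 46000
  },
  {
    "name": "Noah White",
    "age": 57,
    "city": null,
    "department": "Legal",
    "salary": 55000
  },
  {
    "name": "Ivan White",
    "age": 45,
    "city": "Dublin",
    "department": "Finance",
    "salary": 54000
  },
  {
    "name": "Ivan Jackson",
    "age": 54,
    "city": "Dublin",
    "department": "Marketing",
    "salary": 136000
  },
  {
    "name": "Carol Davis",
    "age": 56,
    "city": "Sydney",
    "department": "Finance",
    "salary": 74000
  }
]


Checking for missing (null) values in 7 records:

  Bob White: complete
  Alice Moore: complete
  Liam Davis: age, department
  Noah White: city
  Ivan White: complete
  Ivan Jackson: complete
  Carol Davis: complete

Per field:
  name: 0 missing
  age: 1 missing
  city: 1 missing
  department: 1 missing
  salary: 0 missing

Total missing values: 3
Records with any missing: 2

3 missing values (age: 1, city: 1, department: 1); 2 incomplete records


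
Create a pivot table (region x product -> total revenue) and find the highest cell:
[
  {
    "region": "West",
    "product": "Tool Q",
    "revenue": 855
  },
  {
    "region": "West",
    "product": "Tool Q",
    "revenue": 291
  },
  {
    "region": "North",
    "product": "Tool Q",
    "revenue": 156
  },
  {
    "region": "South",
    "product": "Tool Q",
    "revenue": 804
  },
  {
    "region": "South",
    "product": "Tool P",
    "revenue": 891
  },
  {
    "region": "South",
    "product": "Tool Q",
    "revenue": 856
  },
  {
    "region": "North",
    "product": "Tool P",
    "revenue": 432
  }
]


Pivot: region (rows) x product (columns) -> total revenue

     Tool P        Tool Q      
North          432           156  
South          891          1660  
West             0          1146  

Highest: South / Tool Q = $1660

South / Tool Q = $1660


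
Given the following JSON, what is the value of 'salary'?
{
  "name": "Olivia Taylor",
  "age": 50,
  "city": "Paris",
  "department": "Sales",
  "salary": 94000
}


Looking up field 'salary'
Value: 94000

94000


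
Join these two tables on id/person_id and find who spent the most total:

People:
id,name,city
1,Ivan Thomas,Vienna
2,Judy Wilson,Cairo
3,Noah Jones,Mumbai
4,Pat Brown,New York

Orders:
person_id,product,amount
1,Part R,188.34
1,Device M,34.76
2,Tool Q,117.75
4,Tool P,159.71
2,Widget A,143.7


Join on: people.id = orders.person_id

Joined rows:
  Ivan Thomas (Vienna) bought Part R for $188.34
  Ivan Thomas (Vienna) bought Device M for $34.76
  Judy Wilson (Cairo) bought Tool Q for $117.75
  Pat Brown (New York) bought Tool P for $159.71
  Judy Wilson (Cairo) bought Widget A for $143.7

Total per person:
  Judy Wilson: $261.45
  Ivan Thomas: $223.10
  Pat Brown: $159.71

Top spender: Judy Wilson ($261.45)

Judy Wilson ($261.45)


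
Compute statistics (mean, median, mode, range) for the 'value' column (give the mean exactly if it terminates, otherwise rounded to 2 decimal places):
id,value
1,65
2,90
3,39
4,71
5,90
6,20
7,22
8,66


Data: [65, 90, 39, 71, 90, 20, 22, 66]
Count: 8
Sum: 463
Mean: 463/8 = 57.875
Sorted: [20, 22, 39, 65, 66, 71, 90, 90]
Median: 65.5
Mode: 90 (2 times)
Range: 90 - 20 = 70
Min: 20, Max: 90

mean=57.875, median=65.5, mode=90, range=70


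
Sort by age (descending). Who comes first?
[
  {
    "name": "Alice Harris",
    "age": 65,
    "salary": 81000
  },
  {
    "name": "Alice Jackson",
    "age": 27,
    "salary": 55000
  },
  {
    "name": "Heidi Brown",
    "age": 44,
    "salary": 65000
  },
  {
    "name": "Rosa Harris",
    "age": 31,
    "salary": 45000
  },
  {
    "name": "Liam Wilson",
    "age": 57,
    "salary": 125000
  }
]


Sort by: age (descending)

Sorted order:
  1. Alice Harris (age = 65)
  2. Liam Wilson (age = 57)
  3. Heidi Brown (age = 44)
  4. Rosa Harris (age = 31)
  5. Alice Jackson (age = 27)

First: Alice Harris

Alice Harris


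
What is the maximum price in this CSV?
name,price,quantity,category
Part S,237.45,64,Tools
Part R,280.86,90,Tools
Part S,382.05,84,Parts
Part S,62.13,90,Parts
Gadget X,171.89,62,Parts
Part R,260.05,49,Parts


Computing maximum price:
Values: [237.45, 280.86, 382.05, 62.13, 171.89, 260.05]
Max = 382.05

382.05


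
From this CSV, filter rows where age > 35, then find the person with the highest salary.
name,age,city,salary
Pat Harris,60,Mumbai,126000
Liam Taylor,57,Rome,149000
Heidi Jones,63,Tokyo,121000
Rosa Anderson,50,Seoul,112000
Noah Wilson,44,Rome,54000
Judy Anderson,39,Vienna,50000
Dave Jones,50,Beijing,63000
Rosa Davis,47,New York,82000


Filter: age > 35
Sort by: salary (descending)

Filtered records (8):
  Liam Taylor, age 57, salary $149000
  Pat Harris, age 60, salary $126000
  Heidi Jones, age 63, salary $121000
  Rosa Anderson, age 50, salary $112000
  Rosa Davis, age 47, salary $82000
  Dave Jones, age 50, salary $63000
  Noah Wilson, age 44, salary $54000
  Judy Anderson, age 39, salary $50000

Highest salary: Liam Taylor ($149000)

Liam Taylor


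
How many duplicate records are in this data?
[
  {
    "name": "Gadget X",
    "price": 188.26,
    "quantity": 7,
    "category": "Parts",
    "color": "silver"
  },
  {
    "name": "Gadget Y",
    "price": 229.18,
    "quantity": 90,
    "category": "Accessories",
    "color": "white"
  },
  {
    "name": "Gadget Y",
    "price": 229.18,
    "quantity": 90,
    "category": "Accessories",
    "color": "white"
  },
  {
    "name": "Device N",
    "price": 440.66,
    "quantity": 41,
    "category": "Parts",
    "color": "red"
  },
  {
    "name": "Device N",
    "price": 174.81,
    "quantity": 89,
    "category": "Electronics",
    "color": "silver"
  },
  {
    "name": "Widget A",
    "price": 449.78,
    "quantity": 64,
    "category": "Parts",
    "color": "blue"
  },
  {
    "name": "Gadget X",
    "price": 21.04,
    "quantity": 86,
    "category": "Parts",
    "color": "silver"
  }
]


Checking 7 records for duplicates:

  Row 1: Gadget X ($188.26, qty 7)
  Row 2: Gadget Y ($229.18, qty 90)
  Row 3: Gadget Y ($229.18, qty 90) <-- DUPLICATE
  Row 4: Device N ($440.66, qty 41)
  Row 5: Device N ($174.81, qty 89)
  Row 6: Widget A ($449.78, qty 64)
  Row 7: Gadget X ($21.04, qty 86)

Duplicates found: 1
Unique records: 6

1 duplicates, 6 unique


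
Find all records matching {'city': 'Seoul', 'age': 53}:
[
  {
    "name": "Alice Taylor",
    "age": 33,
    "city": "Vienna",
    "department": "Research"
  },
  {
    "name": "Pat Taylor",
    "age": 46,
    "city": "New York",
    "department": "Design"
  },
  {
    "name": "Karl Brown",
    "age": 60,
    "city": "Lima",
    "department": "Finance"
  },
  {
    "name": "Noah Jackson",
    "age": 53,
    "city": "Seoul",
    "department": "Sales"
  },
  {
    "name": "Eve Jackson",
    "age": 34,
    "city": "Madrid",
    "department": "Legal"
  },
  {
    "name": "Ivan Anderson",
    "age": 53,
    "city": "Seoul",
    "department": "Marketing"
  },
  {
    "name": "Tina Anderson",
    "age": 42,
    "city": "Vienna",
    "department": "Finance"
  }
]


Search criteria: {'city': 'Seoul', 'age': 53}

Checking 7 records:
  Alice Taylor: {city: Vienna, age: 33}
  Pat Taylor: {city: New York, age: 46}
  Karl Brown: {city: Lima, age: 60}
  Noah Jackson: {city: Seoul, age: 53} <-- MATCH
  Eve Jackson: {city: Madrid, age: 34}
  Ivan Anderson: {city: Seoul, age: 53} <-- MATCH
  Tina Anderson: {city: Vienna, age: 42}

Matches: ["Noah Jackson", "Ivan Anderson"]

["Noah Jackson", "Ivan Anderson"]


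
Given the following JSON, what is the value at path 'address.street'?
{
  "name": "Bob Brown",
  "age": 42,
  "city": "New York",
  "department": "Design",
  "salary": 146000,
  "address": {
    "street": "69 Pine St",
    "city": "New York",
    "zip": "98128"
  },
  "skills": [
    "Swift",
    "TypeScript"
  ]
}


Query: address.street
Path: address -> street
Value: 69 Pine St

69 Pine St


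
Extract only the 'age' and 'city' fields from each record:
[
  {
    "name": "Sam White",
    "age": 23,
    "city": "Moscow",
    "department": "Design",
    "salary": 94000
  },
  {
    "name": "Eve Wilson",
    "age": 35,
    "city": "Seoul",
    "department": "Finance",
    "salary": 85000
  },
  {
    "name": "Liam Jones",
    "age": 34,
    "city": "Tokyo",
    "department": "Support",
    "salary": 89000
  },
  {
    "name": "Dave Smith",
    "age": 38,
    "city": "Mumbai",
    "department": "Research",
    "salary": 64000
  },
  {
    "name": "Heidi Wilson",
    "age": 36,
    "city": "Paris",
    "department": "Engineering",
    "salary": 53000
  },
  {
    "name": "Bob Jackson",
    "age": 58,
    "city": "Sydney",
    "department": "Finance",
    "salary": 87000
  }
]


Original: 6 records with fields: name, age, city, department, salary
Keep: ['age', 'city']
Drop: ['name', 'department', 'salary']
Result: 6 records, 2 fields each

[
  {
    "age": 23,
    "city": "Moscow"
  },
  {
    "age": 35,
    "city": "Seoul"
  },
  {
    "age": 34,
    "city": "Tokyo"
  },
  {
    "age": 38,
    "city": "Mumbai"
  },
  {
    "age": 36,
    "city": "Paris"
  },
  {
    "age": 58,
    "city": "Sydney"
  }
]


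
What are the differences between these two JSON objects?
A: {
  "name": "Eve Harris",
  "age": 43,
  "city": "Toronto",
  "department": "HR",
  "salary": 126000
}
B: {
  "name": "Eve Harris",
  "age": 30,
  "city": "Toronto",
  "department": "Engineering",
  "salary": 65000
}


Comparing each field (in key order):
  name: same
  age: DIFFERENT
  city: same
  department: DIFFERENT
  salary: DIFFERENT
Differences:
  age: 43 -> 30
  department: HR -> Engineering
  salary: 126000 -> 65000

3 field(s) changed

3 changes: age, department, salary


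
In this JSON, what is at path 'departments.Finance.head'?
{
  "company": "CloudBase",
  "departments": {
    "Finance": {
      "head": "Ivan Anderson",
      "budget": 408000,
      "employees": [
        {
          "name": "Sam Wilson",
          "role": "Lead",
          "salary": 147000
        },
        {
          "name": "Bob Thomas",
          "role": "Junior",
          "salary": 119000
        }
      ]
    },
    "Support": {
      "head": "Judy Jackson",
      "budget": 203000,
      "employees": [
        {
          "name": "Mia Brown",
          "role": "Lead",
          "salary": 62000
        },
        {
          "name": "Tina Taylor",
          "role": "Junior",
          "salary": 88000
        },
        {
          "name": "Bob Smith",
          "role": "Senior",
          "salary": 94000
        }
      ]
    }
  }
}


Path: departments.Finance.head

Navigate:
  -> departments
  -> Finance
  -> head = 'Ivan Anderson'

Ivan Anderson


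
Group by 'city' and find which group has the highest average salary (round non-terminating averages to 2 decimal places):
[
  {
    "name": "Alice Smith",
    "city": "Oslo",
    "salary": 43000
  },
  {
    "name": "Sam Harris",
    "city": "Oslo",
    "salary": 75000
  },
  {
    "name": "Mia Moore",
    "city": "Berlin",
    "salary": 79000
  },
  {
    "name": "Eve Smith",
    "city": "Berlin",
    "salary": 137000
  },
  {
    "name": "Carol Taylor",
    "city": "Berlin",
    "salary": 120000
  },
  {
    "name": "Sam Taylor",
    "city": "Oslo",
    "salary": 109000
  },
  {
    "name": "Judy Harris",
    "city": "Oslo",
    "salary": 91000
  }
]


Group by: city

Groups:
  Berlin: 3 people, avg salary = 336000/3 = $112000
  Oslo: 4 people, avg salary = 318000/4 = $79500

Highest average salary: Berlin ($112000)

Berlin ($112000)


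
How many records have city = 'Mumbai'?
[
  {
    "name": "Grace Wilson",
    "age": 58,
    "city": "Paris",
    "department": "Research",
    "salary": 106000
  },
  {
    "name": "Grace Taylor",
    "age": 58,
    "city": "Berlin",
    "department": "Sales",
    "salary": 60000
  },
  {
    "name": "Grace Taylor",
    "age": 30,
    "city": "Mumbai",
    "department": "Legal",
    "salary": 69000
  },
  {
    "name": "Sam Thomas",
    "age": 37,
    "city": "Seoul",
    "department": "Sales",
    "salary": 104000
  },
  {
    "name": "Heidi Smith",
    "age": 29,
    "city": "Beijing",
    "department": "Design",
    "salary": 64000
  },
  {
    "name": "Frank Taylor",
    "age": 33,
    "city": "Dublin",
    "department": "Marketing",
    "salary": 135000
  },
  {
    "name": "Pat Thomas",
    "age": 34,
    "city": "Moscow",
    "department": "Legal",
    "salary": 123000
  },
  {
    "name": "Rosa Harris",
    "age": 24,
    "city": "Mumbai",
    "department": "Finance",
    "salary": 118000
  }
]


Data: 8 records
Condition: city = 'Mumbai'

Checking each record:
  Grace Wilson: Paris
  Grace Taylor: Berlin
  Grace Taylor: Mumbai MATCH
  Sam Thomas: Seoul
  Heidi Smith: Beijing
  Frank Taylor: Dublin
  Pat Thomas: Moscow
  Rosa Harris: Mumbai MATCH

Count: 2

2


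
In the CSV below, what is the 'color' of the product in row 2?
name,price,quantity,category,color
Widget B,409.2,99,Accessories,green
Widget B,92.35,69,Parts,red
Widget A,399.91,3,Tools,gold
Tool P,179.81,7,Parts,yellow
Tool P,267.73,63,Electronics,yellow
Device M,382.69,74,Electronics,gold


Query: Row 2 ('Widget B'), column 'color'
Value: red

red


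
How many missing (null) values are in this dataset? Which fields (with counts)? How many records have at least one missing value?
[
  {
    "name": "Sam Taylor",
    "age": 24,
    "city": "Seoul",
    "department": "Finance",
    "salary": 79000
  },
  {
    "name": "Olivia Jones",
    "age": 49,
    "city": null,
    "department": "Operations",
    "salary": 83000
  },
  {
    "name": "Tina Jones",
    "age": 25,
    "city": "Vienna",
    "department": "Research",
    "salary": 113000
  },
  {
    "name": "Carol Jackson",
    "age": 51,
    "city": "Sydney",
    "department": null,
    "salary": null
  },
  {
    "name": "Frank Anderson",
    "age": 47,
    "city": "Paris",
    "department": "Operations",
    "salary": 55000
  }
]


Checking for missing (null) values in 5 records:

  Sam Taylor: complete
  Olivia Jones: city
  Tina Jones: complete
  Carol Jackson: department, salary
  Frank Anderson: complete

Per field:
  name: 0 missing
  age: 0 missing
  city: 1 missing
  department: 1 missing
  salary: 1 missing

Total missing values: 3
Records with any missing: 2

3 missing values (city: 1, department: 1, salary: 1); 2 incomplete records


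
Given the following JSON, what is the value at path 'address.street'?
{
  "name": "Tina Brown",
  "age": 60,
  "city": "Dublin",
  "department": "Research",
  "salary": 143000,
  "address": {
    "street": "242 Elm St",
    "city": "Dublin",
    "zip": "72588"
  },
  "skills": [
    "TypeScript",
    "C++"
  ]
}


Query: address.street
Path: address -> street
Value: 242 Elm St

242 Elm St


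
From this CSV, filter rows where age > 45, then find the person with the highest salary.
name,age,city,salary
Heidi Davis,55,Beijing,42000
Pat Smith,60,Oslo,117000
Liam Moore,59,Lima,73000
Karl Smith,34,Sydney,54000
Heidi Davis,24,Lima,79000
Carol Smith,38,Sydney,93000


Filter: age > 45
Sort by: salary (descending)

Filtered records (3):
  Pat Smith, age 60, salary $117000
  Liam Moore, age 59, salary $73000
  Heidi Davis, age 55, salary $42000

Highest salary: Pat Smith ($117000)

Pat Smith


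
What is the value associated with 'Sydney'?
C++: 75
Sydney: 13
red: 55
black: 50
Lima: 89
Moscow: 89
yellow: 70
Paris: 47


Looking up key 'Sydney'
Value: 13

13


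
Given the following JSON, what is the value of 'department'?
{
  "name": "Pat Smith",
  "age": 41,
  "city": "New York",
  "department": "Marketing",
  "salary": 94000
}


Looking up field 'department'
Value: Marketing

Marketing


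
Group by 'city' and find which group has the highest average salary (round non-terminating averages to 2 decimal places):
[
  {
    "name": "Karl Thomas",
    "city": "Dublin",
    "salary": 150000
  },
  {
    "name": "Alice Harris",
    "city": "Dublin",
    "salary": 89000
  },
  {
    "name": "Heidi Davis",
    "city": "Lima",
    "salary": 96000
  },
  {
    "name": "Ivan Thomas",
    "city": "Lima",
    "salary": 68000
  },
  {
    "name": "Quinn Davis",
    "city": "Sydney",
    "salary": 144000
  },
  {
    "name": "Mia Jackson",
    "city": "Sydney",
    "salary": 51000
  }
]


Group by: city

Groups:
  Dublin: 2 people, avg salary = 239000/2 = $119500
  Lima: 2 people, avg salary = 164000/2 = $82000
  Sydney: 2 people, avg salary = 195000/2 = $97500

Highest average salary: Dublin ($119500)

Dublin ($119500)


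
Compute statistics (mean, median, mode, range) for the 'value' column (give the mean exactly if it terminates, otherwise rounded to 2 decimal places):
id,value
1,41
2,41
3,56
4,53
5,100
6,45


Data: [41, 41, 56, 53, 100, 45]
Count: 6
Sum: 336
Mean: 336/6 = 56
Sorted: [41, 41, 45, 53, 56, 100]
Median: 49.0
Mode: 41 (2 times)
Range: 100 - 41 = 59
Min: 41, Max: 100

mean=56, median=49.0, mode=41, range=59


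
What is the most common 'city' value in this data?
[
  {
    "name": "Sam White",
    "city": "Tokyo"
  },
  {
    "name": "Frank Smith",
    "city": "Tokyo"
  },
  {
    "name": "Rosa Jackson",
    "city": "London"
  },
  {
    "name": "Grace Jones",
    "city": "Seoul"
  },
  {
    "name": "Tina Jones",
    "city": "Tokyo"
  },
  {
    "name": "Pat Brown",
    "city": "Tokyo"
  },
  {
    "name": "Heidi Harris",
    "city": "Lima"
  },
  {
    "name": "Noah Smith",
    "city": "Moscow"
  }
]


Counting 'city' values across 8 records:

  Tokyo: 4 ####
  London: 1 #
  Seoul: 1 #
  Lima: 1 #
  Moscow: 1 #

Most common: Tokyo (4 times)

Tokyo (4 times)


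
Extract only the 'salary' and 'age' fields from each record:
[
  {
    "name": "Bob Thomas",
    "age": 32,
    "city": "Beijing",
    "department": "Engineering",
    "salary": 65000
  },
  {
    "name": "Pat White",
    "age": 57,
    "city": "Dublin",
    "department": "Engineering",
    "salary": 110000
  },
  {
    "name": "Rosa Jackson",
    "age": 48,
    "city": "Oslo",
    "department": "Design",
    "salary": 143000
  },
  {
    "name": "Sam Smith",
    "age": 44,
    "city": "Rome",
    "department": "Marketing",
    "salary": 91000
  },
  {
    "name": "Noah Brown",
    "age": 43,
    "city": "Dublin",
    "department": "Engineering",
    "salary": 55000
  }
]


Original: 5 records with fields: name, age, city, department, salary
Keep: ['salary', 'age']
Drop: ['name', 'city', 'department']
Result: 5 records, 2 fields each

[
  {
    "salary": 65000,
    "age": 32
  },
  {
    "salary": 110000,
    "age": 57
  },
  {
    "salary": 143000,
    "age": 48
  },
  {
    "salary": 91000,
    "age": 44
  },
  {
    "salary": 55000,
    "age": 43
  }
]


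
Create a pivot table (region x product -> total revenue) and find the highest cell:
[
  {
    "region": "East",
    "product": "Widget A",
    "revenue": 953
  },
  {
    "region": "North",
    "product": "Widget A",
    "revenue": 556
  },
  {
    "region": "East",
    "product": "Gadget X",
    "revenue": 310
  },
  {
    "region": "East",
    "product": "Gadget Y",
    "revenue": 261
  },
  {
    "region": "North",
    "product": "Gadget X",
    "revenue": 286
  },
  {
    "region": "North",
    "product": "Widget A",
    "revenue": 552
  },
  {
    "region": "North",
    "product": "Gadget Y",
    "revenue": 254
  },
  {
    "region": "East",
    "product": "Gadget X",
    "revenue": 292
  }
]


Pivot: region (rows) x product (columns) -> total revenue

     Gadget X      Gadget Y      Widget A    
East           602           261           953  
North          286           254          1108  

Highest: North / Widget A = $1108

North / Widget A = $1108


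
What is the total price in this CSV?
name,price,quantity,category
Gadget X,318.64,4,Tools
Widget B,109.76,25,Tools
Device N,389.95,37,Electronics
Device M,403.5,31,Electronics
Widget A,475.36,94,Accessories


Computing total price:
Values: [318.64, 109.76, 389.95, 403.5, 475.36]
Sum = 1697.21

1697.21


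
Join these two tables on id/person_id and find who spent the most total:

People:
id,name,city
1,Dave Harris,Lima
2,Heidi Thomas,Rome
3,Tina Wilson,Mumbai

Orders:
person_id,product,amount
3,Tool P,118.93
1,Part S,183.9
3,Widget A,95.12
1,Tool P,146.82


Join on: people.id = orders.person_id

Joined rows:
  Tina Wilson (Mumbai) bought Tool P for $118.93
  Dave Harris (Lima) bought Part S for $183.9
  Tina Wilson (Mumbai) bought Widget A for $95.12
  Dave Harris (Lima) bought Tool P for $146.82

Total per person:
  Dave Harris: $330.72
  Tina Wilson: $214.05

Top spender: Dave Harris ($330.72)

Dave Harris ($330.72)


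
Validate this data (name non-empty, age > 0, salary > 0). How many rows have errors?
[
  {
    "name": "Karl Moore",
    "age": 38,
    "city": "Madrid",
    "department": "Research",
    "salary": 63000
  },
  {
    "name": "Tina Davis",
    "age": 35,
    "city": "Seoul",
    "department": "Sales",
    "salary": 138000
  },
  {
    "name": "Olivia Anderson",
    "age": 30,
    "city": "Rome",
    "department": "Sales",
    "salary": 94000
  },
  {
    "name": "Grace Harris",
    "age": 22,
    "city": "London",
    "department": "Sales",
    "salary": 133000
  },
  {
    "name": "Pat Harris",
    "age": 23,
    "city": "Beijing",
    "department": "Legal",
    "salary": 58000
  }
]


Validating 5 records:
Rules: name non-empty, age > 0, salary > 0

  Row 1 (Karl Moore): OK
  Row 2 (Tina Davis): OK
  Row 3 (Olivia Anderson): OK
  Row 4 (Grace Harris): OK
  Row 5 (Pat Harris): OK

Total errors: 0

0 errors


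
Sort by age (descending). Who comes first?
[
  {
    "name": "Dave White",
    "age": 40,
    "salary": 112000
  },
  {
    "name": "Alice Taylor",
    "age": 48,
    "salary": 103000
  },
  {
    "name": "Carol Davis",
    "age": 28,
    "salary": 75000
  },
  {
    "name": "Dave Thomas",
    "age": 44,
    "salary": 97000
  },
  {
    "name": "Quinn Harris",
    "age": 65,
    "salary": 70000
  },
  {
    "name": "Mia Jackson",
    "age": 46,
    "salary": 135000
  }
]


Sort by: age (descending)

Sorted order:
  1. Quinn Harris (age = 65)
  2. Alice Taylor (age = 48)
  3. Mia Jackson (age = 46)
  4. Dave Thomas (age = 44)
  5. Dave White (age = 40)
  6. Carol Davis (age = 28)

First: Quinn Harris

Quinn Harris


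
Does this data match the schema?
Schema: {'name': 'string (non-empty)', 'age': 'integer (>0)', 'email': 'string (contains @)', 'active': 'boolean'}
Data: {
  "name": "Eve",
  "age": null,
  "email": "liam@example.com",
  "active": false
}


Validating each field against schema:
  name: OK (non-empty string)
  age: FAIL (null is not an integer)
  email: OK (string with @)
  active: OK (boolean)

Result: INVALID (1 error: age)

INVALID (1 error: age)


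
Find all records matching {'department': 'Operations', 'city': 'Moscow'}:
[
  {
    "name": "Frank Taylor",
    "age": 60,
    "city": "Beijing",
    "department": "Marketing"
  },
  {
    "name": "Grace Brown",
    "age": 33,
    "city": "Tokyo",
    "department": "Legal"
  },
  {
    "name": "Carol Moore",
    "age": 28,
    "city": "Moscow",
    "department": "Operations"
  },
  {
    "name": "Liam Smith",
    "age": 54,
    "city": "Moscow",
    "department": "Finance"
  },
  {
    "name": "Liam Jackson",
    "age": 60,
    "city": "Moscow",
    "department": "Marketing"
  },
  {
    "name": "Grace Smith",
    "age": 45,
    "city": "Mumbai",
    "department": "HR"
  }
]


Search criteria: {'department': 'Operations', 'city': 'Moscow'}

Checking 6 records:
  Frank Taylor: {department: Marketing, city: Beijing}
  Grace Brown: {department: Legal, city: Tokyo}
  Carol Moore: {department: Operations, city: Moscow} <-- MATCH
  Liam Smith: {department: Finance, city: Moscow}
  Liam Jackson: {department: Marketing, city: Moscow}
  Grace Smith: {department: HR, city: Mumbai}

Matches: ["Carol Moore"]

["Carol Moore"]
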